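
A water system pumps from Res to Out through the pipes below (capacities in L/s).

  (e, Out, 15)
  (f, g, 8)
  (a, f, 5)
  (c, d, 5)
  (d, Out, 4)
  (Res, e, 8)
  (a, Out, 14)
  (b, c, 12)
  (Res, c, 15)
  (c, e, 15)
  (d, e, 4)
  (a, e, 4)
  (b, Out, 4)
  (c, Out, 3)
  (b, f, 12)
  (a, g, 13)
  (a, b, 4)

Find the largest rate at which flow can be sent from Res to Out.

Augment Res→c→Out: bottleneck 3, flow now 3.
Augment Res→e→Out: bottleneck 8, flow now 11.
Augment Res→c→d→Out: bottleneck 4, flow now 15.
Augment Res→c→e→Out: bottleneck 7, flow now 22.
No augmenting path remains; maximum flow = 22.
In the residual graph, reachable from Res: {Res, c, d, e}.
Min-cut edges: c→Out (3), d→Out (4), e→Out (15); capacity 3 + 4 + 15 = 22.
This cut is saturated, so no flow can exceed 22.

22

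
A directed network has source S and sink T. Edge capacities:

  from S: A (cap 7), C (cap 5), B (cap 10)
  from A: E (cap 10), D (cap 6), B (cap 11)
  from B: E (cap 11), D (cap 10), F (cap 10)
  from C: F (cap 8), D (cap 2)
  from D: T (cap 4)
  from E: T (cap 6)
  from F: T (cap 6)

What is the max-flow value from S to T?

16

Augment S→A→D→T: bottleneck 4, flow now 4.
Augment S→A→E→T: bottleneck 3, flow now 7.
Augment S→B→E→T: bottleneck 3, flow now 10.
Augment S→B→F→T: bottleneck 6, flow now 16.
No augmenting path remains; maximum flow = 16.
In the residual graph, reachable from S: {S, A, B, C, D, E, F}.
Min-cut edges: D→T (4), E→T (6), F→T (6); capacity 4 + 6 + 6 = 16.
This cut is saturated, so no flow can exceed 16.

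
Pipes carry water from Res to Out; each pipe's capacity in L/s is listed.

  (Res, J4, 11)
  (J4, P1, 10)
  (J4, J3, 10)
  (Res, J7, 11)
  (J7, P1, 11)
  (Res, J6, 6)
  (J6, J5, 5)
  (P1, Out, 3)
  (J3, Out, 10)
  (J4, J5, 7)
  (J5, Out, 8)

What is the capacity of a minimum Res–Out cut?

19

Augment Res→J6→J5→Out: bottleneck 5, flow now 5.
Augment Res→J7→P1→Out: bottleneck 3, flow now 8.
Augment Res→J4→J5→Out: bottleneck 3, flow now 11.
Augment Res→J4→J3→Out: bottleneck 8, flow now 19.
No augmenting path remains; maximum flow = 19.
By max-flow min-cut, the minimum cut capacity equals the max flow.
In the residual graph, reachable from Res: {Res, J6, J7, P1}.
Min-cut edges: Res→J4 (11), J6→J5 (5), P1→Out (3); capacity 11 + 5 + 3 = 19.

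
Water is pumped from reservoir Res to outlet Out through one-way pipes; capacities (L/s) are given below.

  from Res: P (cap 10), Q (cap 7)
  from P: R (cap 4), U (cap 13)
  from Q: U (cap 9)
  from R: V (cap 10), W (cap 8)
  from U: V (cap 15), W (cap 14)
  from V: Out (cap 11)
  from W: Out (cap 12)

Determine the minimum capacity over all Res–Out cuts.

17

Augment Res→P→R→V→Out: bottleneck 4, flow now 4.
Augment Res→P→U→V→Out: bottleneck 6, flow now 10.
Augment Res→Q→U→V→Out: bottleneck 1, flow now 11.
Augment Res→Q→U→W→Out: bottleneck 6, flow now 17.
No augmenting path remains; maximum flow = 17.
By max-flow min-cut, the minimum cut capacity equals the max flow.
In the residual graph, reachable from Res: {Res}.
Min-cut edges: Res→P (10), Res→Q (7); capacity 10 + 7 = 17.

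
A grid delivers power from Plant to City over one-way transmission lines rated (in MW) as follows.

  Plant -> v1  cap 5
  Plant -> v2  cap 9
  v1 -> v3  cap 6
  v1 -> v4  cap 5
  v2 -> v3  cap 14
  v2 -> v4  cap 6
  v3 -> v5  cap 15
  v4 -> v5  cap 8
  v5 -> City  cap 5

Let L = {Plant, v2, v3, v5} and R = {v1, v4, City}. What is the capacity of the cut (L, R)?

16

Edges leaving {Plant, v2, v3, v5}: Plant→v1 (5), v2→v4 (6), v5→City (5).
Cut capacity = 5 + 6 + 5 = 16.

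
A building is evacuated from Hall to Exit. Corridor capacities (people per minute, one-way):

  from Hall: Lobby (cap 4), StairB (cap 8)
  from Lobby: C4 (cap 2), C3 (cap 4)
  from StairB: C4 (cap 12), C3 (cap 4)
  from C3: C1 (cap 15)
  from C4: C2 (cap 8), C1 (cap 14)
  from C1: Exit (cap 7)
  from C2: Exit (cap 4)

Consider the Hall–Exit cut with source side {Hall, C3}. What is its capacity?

Edges leaving {Hall, C3}: Hall→Lobby (4), Hall→StairB (8), C3→C1 (15).
Cut capacity = 4 + 8 + 15 = 27.

27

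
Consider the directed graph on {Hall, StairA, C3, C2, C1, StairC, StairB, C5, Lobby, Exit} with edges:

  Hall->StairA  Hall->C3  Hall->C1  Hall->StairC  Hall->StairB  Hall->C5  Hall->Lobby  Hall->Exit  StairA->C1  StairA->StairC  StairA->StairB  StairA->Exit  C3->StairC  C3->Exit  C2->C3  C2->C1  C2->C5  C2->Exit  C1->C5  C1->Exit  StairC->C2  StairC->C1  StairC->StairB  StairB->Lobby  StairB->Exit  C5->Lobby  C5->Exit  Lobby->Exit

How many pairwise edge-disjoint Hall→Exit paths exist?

Assign every edge capacity 1; by Menger, the answer equals the max flow.
Path Hall→Exit (+1); total 1.
Path Hall→StairA→Exit (+1); total 2.
Path Hall→C3→Exit (+1); total 3.
Path Hall→C1→Exit (+1); total 4.
Path Hall→StairB→Exit (+1); total 5.
Path Hall→C5→Exit (+1); total 6.
Path Hall→Lobby→Exit (+1); total 7.
Path Hall→StairC→C2→Exit (+1); total 8.
No residual Hall→Exit path; max flow = 8.
Certifying cut of size 8: {Hall→C1, Hall→C3, Hall→C5, Hall→Exit, Hall→Lobby, Hall→StairA, Hall→StairB, Hall→StairC}.

8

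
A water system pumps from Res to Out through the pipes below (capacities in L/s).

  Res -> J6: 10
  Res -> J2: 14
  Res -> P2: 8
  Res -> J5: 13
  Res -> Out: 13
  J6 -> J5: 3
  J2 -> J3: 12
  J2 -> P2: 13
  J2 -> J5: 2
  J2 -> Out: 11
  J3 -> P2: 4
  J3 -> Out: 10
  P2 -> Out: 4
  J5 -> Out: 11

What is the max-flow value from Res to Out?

42

Augment Res→Out: bottleneck 13, flow now 13.
Augment Res→J2→Out: bottleneck 11, flow now 24.
Augment Res→P2→Out: bottleneck 4, flow now 28.
Augment Res→J5→Out: bottleneck 11, flow now 39.
Augment Res→J2→J3→Out: bottleneck 3, flow now 42.
No augmenting path remains; maximum flow = 42.
In the residual graph, reachable from Res: {Res, J6, P2, J5}.
Min-cut edges: Res→J2 (14), Res→Out (13), P2→Out (4), J5→Out (11); capacity 14 + 13 + 4 + 11 = 42.
This cut is saturated, so no flow can exceed 42.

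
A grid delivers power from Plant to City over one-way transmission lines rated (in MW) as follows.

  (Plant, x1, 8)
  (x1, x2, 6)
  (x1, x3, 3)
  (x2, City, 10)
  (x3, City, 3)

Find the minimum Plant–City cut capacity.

8

Augment Plant→x1→x2→City: bottleneck 6, flow now 6.
Augment Plant→x1→x3→City: bottleneck 2, flow now 8.
No augmenting path remains; maximum flow = 8.
By max-flow min-cut, the minimum cut capacity equals the max flow.
In the residual graph, reachable from Plant: {Plant}.
Min-cut edges: Plant→x1 (8); capacity 8 = 8.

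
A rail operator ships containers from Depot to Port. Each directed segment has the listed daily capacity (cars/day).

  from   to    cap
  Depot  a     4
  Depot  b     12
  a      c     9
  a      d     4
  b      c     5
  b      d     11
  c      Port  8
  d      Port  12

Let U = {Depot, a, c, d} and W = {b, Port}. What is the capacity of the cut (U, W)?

32

Edges leaving {Depot, a, c, d}: Depot→b (12), c→Port (8), d→Port (12).
Cut capacity = 12 + 8 + 12 = 32.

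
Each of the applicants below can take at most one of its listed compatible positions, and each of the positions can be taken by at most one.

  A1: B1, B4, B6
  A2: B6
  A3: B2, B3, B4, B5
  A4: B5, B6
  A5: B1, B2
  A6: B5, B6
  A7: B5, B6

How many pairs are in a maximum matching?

5

Unit-capacity flow: source→left, listed edges, right→sink; max matching = max flow.
Augmenting path A1→B1 (+1); matched 1.
Augmenting path A2→B6 (+1); matched 2.
Augmenting path A3→B2 (+1); matched 3.
Augmenting path A4→B5 (+1); matched 4.
Augmenting path A5→B1→A1→B4 (+1); matched 5.
No augmenting path remains; maximum matching = 5.
König certificate: {A1, A3, A5, B5, B6} is a vertex cover of size 5 (every listed pair touches it), so no matching can be larger.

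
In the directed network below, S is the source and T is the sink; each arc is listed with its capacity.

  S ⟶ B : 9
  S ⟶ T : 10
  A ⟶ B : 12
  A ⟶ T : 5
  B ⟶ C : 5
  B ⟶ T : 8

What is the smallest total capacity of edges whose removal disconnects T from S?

Augment S→T: bottleneck 10, flow now 10.
Augment S→B→T: bottleneck 8, flow now 18.
No augmenting path remains; maximum flow = 18.
By max-flow min-cut, the minimum cut capacity equals the max flow.
In the residual graph, reachable from S: {S, B, C}.
Min-cut edges: S→T (10), B→T (8); capacity 10 + 8 = 18.

18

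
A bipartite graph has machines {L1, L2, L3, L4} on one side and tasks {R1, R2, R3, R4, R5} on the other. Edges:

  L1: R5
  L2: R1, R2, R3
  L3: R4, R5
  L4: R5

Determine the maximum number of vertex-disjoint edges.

3

Unit-capacity flow: source→left, listed edges, right→sink; max matching = max flow.
Augmenting path L1→R5 (+1); matched 1.
Augmenting path L2→R1 (+1); matched 2.
Augmenting path L3→R4 (+1); matched 3.
No augmenting path remains; maximum matching = 3.
König certificate: {L2, L3, R5} is a vertex cover of size 3 (every listed pair touches it), so no matching can be larger.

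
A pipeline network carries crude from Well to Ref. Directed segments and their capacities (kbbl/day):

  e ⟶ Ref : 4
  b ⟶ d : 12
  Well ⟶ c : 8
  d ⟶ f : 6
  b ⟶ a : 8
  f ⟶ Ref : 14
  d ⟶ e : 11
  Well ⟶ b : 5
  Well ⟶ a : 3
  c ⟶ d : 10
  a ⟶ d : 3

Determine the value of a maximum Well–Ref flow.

10

Augment Well→a→d→e→Ref: bottleneck 3, flow now 3.
Augment Well→b→d→e→Ref: bottleneck 1, flow now 4.
Augment Well→b→d→f→Ref: bottleneck 4, flow now 8.
Augment Well→c→d→f→Ref: bottleneck 2, flow now 10.
No augmenting path remains; maximum flow = 10.
In the residual graph, reachable from Well: {Well, a, b, c, d, e}.
Min-cut edges: d→f (6), e→Ref (4); capacity 6 + 4 = 10.
This cut is saturated, so no flow can exceed 10.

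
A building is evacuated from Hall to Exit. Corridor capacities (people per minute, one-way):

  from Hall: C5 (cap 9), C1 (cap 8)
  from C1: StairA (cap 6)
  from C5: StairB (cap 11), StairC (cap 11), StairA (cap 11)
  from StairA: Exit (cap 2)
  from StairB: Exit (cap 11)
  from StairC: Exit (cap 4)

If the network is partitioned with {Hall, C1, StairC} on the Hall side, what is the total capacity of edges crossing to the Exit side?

19

Edges leaving {Hall, C1, StairC}: Hall→C5 (9), C1→StairA (6), StairC→Exit (4).
Cut capacity = 9 + 6 + 4 = 19.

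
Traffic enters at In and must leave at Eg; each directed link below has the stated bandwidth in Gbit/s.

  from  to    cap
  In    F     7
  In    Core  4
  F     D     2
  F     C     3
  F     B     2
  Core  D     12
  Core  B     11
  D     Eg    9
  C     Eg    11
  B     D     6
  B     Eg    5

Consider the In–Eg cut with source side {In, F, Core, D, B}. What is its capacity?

17

Edges leaving {In, F, Core, D, B}: F→C (3), D→Eg (9), B→Eg (5).
Cut capacity = 3 + 9 + 5 = 17.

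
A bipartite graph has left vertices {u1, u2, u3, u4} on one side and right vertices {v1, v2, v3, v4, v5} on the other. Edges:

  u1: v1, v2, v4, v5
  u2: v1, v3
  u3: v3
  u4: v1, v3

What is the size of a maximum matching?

3

Unit-capacity flow: source→left, listed edges, right→sink; max matching = max flow.
Augmenting path u1→v1 (+1); matched 1.
Augmenting path u2→v3 (+1); matched 2.
Augmenting path u4→v1→u1→v2 (+1); matched 3.
No augmenting path remains; maximum matching = 3.
König certificate: {u1, v1, v3} is a vertex cover of size 3 (every listed pair touches it), so no matching can be larger.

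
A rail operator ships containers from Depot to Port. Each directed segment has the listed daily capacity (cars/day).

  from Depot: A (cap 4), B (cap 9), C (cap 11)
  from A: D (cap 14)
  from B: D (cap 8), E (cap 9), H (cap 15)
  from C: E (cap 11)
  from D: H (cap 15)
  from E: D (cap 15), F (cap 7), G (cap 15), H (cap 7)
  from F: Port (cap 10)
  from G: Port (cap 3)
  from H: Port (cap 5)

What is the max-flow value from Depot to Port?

Augment Depot→B→H→Port: bottleneck 5, flow now 5.
Augment Depot→B→E→F→Port: bottleneck 4, flow now 9.
Augment Depot→C→E→F→Port: bottleneck 3, flow now 12.
Augment Depot→C→E→G→Port: bottleneck 3, flow now 15.
No augmenting path remains; maximum flow = 15.
In the residual graph, reachable from Depot: {Depot, A, B, C, D, E, G, H}.
Min-cut edges: E→F (7), G→Port (3), H→Port (5); capacity 7 + 3 + 5 = 15.
This cut is saturated, so no flow can exceed 15.

15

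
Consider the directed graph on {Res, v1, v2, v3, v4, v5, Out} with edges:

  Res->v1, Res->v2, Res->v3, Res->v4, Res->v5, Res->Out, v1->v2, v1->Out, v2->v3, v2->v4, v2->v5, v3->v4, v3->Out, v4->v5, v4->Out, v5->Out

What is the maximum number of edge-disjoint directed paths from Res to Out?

5

Assign every edge capacity 1; by Menger, the answer equals the max flow.
Path Res→Out (+1); total 1.
Path Res→v1→Out (+1); total 2.
Path Res→v3→Out (+1); total 3.
Path Res→v4→Out (+1); total 4.
Path Res→v5→Out (+1); total 5.
No residual Res→Out path; max flow = 5.
Certifying cut of size 5: {Res→Out, Res→v1, v3→Out, v4→Out, v5→Out}.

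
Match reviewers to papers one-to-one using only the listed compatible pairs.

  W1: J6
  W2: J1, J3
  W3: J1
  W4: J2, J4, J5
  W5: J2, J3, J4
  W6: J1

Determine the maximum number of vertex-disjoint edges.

5

Unit-capacity flow: source→left, listed edges, right→sink; max matching = max flow.
Augmenting path W1→J6 (+1); matched 1.
Augmenting path W2→J1 (+1); matched 2.
Augmenting path W4→J2 (+1); matched 3.
Augmenting path W5→J3 (+1); matched 4.
Augmenting path W3→J1→W2→J3→W5→J4 (+1); matched 5.
No augmenting path remains; maximum matching = 5.
König certificate: {W1, W2, W4, W5, J1} is a vertex cover of size 5 (every listed pair touches it), so no matching can be larger.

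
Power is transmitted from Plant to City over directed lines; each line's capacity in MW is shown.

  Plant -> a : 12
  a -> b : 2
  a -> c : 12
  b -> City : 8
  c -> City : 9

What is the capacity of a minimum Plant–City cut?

11

Augment Plant→a→b→City: bottleneck 2, flow now 2.
Augment Plant→a→c→City: bottleneck 9, flow now 11.
No augmenting path remains; maximum flow = 11.
By max-flow min-cut, the minimum cut capacity equals the max flow.
In the residual graph, reachable from Plant: {Plant, a, c}.
Min-cut edges: a→b (2), c→City (9); capacity 2 + 9 = 11.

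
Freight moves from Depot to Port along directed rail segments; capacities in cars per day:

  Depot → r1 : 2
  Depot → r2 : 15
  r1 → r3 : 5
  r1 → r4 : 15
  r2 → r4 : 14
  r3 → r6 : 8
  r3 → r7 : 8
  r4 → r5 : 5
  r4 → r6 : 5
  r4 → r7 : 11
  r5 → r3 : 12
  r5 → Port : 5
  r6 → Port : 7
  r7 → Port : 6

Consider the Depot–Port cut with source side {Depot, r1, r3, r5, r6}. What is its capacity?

50

Edges leaving {Depot, r1, r3, r5, r6}: Depot→r2 (15), r1→r4 (15), r3→r7 (8), r5→Port (5), r6→Port (7).
Cut capacity = 15 + 15 + 8 + 5 + 7 = 50.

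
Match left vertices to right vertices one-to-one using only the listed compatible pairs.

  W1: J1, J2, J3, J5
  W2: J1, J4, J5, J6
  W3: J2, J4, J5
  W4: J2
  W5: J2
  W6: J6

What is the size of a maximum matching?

5

Unit-capacity flow: source→left, listed edges, right→sink; max matching = max flow.
Augmenting path W1→J1 (+1); matched 1.
Augmenting path W2→J4 (+1); matched 2.
Augmenting path W3→J2 (+1); matched 3.
Augmenting path W6→J6 (+1); matched 4.
Augmenting path W4→J2→W3→J5 (+1); matched 5.
No augmenting path remains; maximum matching = 5.
König certificate: {W1, W2, W3, W6, J2} is a vertex cover of size 5 (every listed pair touches it), so no matching can be larger.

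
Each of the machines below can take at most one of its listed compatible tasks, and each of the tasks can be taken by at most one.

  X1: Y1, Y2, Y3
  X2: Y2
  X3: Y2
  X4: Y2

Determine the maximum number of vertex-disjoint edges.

Unit-capacity flow: source→left, listed edges, right→sink; max matching = max flow.
Augmenting path X1→Y1 (+1); matched 1.
Augmenting path X2→Y2 (+1); matched 2.
No augmenting path remains; maximum matching = 2.
König certificate: {X1, Y2} is a vertex cover of size 2 (every listed pair touches it), so no matching can be larger.

2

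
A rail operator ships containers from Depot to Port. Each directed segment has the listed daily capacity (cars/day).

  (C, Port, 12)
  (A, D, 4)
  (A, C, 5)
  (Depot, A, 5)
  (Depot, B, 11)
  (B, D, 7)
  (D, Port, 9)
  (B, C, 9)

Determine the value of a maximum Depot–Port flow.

16

Augment Depot→A→C→Port: bottleneck 5, flow now 5.
Augment Depot→B→C→Port: bottleneck 7, flow now 12.
Augment Depot→B→D→Port: bottleneck 4, flow now 16.
No augmenting path remains; maximum flow = 16.
In the residual graph, reachable from Depot: {Depot}.
Min-cut edges: Depot→A (5), Depot→B (11); capacity 5 + 11 = 16.
This cut is saturated, so no flow can exceed 16.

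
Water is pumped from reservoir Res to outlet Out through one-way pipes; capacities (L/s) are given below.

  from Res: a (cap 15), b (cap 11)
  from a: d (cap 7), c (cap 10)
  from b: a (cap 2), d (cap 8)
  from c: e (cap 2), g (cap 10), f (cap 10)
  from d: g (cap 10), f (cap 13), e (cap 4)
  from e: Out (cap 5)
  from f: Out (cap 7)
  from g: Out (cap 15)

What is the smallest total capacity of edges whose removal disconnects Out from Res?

Augment Res→a→c→e→Out: bottleneck 2, flow now 2.
Augment Res→a→c→f→Out: bottleneck 7, flow now 9.
Augment Res→a→c→g→Out: bottleneck 1, flow now 10.
Augment Res→a→d→e→Out: bottleneck 3, flow now 13.
Augment Res→a→d→g→Out: bottleneck 2, flow now 15.
Augment Res→b→d→g→Out: bottleneck 8, flow now 23.
Augment Res→b→a→d→e→c→g→Out: bottleneck 1, flow now 24. (uses reverse residual edge)
Augment Res→b→a→d→f→c→g→Out: bottleneck 1, flow now 25. (uses reverse residual edge)
No augmenting path remains; maximum flow = 25.
By max-flow min-cut, the minimum cut capacity equals the max flow.
In the residual graph, reachable from Res: {Res, b}.
Min-cut edges: Res→a (15), b→a (2), b→d (8); capacity 15 + 2 + 8 = 25.

25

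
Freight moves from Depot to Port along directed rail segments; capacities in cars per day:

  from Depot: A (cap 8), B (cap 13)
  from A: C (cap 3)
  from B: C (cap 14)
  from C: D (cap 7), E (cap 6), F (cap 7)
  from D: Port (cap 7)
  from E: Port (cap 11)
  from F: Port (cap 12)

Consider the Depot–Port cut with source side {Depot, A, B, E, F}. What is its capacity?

40

Edges leaving {Depot, A, B, E, F}: A→C (3), B→C (14), E→Port (11), F→Port (12).
Cut capacity = 3 + 14 + 11 + 12 = 40.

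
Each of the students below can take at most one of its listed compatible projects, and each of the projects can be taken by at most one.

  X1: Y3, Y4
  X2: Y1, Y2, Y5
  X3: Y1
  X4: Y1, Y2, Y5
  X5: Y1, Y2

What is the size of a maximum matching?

Unit-capacity flow: source→left, listed edges, right→sink; max matching = max flow.
Augmenting path X1→Y3 (+1); matched 1.
Augmenting path X2→Y1 (+1); matched 2.
Augmenting path X4→Y2 (+1); matched 3.
Augmenting path X3→Y1→X2→Y5 (+1); matched 4.
No augmenting path remains; maximum matching = 4.
König certificate: {X1, Y1, Y2, Y5} is a vertex cover of size 4 (every listed pair touches it), so no matching can be larger.

4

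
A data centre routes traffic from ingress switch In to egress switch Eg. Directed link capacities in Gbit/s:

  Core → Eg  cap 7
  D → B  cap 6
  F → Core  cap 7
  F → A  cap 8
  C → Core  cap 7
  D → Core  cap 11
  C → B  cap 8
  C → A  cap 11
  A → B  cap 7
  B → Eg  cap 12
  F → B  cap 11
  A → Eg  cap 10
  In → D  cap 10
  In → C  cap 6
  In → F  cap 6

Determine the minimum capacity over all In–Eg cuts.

22

Augment In→D→Core→Eg: bottleneck 7, flow now 7.
Augment In→D→B→Eg: bottleneck 3, flow now 10.
Augment In→C→A→Eg: bottleneck 6, flow now 16.
Augment In→F→A→Eg: bottleneck 4, flow now 20.
Augment In→F→B→Eg: bottleneck 2, flow now 22.
No augmenting path remains; maximum flow = 22.
By max-flow min-cut, the minimum cut capacity equals the max flow.
In the residual graph, reachable from In: {In}.
Min-cut edges: In→D (10), In→C (6), In→F (6); capacity 10 + 6 + 6 = 22.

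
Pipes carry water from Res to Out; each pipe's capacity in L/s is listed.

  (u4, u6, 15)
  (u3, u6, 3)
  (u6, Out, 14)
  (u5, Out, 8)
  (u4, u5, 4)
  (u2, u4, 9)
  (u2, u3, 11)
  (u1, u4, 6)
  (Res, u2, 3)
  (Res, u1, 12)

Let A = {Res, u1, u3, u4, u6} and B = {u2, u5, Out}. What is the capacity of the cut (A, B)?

21

Edges leaving {Res, u1, u3, u4, u6}: Res→u2 (3), u4→u5 (4), u6→Out (14).
Cut capacity = 3 + 4 + 14 = 21.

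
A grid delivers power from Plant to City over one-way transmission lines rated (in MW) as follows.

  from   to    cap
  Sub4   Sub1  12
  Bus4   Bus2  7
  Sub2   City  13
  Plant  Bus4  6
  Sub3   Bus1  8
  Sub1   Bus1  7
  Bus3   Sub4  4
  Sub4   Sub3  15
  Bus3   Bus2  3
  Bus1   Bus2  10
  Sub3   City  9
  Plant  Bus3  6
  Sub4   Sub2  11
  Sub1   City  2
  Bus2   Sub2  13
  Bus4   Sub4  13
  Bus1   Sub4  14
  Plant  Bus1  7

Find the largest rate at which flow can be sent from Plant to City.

Augment Plant→Bus1→Bus2→Sub2→City: bottleneck 7, flow now 7.
Augment Plant→Bus4→Bus2→Sub2→City: bottleneck 6, flow now 13.
Augment Plant→Bus3→Sub4→Sub1→City: bottleneck 2, flow now 15.
Augment Plant→Bus3→Sub4→Sub3→City: bottleneck 2, flow now 17.
Augment Plant→Bus3→Bus2→Bus1→Sub4→Sub3→City: bottleneck 2, flow now 19. (uses reverse residual edge)
No augmenting path remains; maximum flow = 19.
In the residual graph, reachable from Plant: {Plant}.
Min-cut edges: Plant→Bus1 (7), Plant→Bus4 (6), Plant→Bus3 (6); capacity 7 + 6 + 6 = 19.
This cut is saturated, so no flow can exceed 19.

19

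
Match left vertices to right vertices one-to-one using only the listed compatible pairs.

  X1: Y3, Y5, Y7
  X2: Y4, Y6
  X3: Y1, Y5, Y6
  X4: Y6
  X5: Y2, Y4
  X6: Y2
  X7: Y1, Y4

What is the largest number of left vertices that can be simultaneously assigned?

Unit-capacity flow: source→left, listed edges, right→sink; max matching = max flow.
Augmenting path X1→Y3 (+1); matched 1.
Augmenting path X2→Y4 (+1); matched 2.
Augmenting path X3→Y1 (+1); matched 3.
Augmenting path X4→Y6 (+1); matched 4.
Augmenting path X5→Y2 (+1); matched 5.
Augmenting path X7→Y1→X3→Y5 (+1); matched 6.
No augmenting path remains; maximum matching = 6.
König certificate: {X1, X3, X7, Y2, Y4, Y6} is a vertex cover of size 6 (every listed pair touches it), so no matching can be larger.

6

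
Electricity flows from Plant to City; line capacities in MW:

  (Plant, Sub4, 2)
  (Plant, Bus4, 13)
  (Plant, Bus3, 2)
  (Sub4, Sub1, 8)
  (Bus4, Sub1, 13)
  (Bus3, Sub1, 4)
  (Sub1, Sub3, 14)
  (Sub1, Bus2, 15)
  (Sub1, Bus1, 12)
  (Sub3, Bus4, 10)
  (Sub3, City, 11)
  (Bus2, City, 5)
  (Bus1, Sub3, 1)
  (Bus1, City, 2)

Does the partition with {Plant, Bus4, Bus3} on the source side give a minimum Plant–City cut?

No — its capacity is 19, but the minimum cut has capacity 17.

Given cut capacity: 2 + 13 + 4 = 19.
Augment Plant→Sub4→Sub1→Sub3→City: bottleneck 2, flow now 2.
Augment Plant→Bus4→Sub1→Sub3→City: bottleneck 9, flow now 11.
Augment Plant→Bus4→Sub1→Bus2→City: bottleneck 4, flow now 15.
Augment Plant→Bus3→Sub1→Bus2→City: bottleneck 1, flow now 16.
Augment Plant→Bus3→Sub1→Bus1→City: bottleneck 1, flow now 17.
No augmenting path remains; maximum flow = 17.
In the residual graph, reachable from Plant: {Plant}.
Min-cut edges: Plant→Sub4 (2), Plant→Bus4 (13), Plant→Bus3 (2); capacity 2 + 13 + 2 = 17.
Cut capacity 19 exceeds the max flow 17, so it is not minimum.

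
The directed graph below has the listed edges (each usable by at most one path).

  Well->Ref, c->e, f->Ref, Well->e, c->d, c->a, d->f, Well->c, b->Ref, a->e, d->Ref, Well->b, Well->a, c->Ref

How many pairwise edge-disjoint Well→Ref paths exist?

Assign every edge capacity 1; by Menger, the answer equals the max flow.
Path Well→Ref (+1); total 1.
Path Well→b→Ref (+1); total 2.
Path Well→c→Ref (+1); total 3.
No residual Well→Ref path; max flow = 3.
Certifying cut of size 3: {Well→Ref, Well→b, Well→c}.

3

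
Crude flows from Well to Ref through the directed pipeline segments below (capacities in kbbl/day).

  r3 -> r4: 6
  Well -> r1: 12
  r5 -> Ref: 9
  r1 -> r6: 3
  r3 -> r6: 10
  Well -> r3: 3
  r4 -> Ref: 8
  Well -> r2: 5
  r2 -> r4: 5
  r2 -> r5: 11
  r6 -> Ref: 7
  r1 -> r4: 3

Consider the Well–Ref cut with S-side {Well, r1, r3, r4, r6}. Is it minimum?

No — its capacity is 20, but the minimum cut has capacity 14.

Given cut capacity: 5 + 8 + 7 = 20.
Augment Well→r1→r4→Ref: bottleneck 3, flow now 3.
Augment Well→r1→r6→Ref: bottleneck 3, flow now 6.
Augment Well→r2→r4→Ref: bottleneck 5, flow now 11.
Augment Well→r3→r6→Ref: bottleneck 3, flow now 14.
No augmenting path remains; maximum flow = 14.
In the residual graph, reachable from Well: {Well, r1}.
Min-cut edges: Well→r2 (5), Well→r3 (3), r1→r4 (3), r1→r6 (3); capacity 5 + 3 + 3 + 3 = 14.
Cut capacity 20 exceeds the max flow 14, so it is not minimum.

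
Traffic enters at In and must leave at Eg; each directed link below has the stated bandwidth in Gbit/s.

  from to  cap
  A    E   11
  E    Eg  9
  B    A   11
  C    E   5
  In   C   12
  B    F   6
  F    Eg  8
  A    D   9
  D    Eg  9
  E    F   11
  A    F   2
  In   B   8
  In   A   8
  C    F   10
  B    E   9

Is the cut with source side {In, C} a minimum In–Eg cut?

No — its capacity is 31, but the minimum cut has capacity 26.

Given cut capacity: 8 + 8 + 5 + 10 = 31.
Augment In→A→D→Eg: bottleneck 8, flow now 8.
Augment In→B→E→Eg: bottleneck 8, flow now 16.
Augment In→C→E→Eg: bottleneck 1, flow now 17.
Augment In→C→F→Eg: bottleneck 8, flow now 25.
Augment In→C→E→B→A→D→Eg: bottleneck 1, flow now 26. (uses reverse residual edge)
No augmenting path remains; maximum flow = 26.
In the residual graph, reachable from In: {In, A, B, C, E, F}.
Min-cut edges: A→D (9), E→Eg (9), F→Eg (8); capacity 9 + 9 + 8 = 26.
Cut capacity 31 exceeds the max flow 26, so it is not minimum.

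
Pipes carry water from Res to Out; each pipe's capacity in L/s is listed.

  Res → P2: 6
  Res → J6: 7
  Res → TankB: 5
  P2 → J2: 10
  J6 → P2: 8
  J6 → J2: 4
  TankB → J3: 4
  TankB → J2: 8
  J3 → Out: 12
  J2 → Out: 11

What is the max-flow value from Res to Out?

Augment Res→P2→J2→Out: bottleneck 6, flow now 6.
Augment Res→J6→J2→Out: bottleneck 4, flow now 10.
Augment Res→TankB→J3→Out: bottleneck 4, flow now 14.
Augment Res→TankB→J2→Out: bottleneck 1, flow now 15.
No augmenting path remains; maximum flow = 15.
In the residual graph, reachable from Res: {Res, P2, J6, TankB, J2}.
Min-cut edges: TankB→J3 (4), J2→Out (11); capacity 4 + 11 = 15.
This cut is saturated, so no flow can exceed 15.

15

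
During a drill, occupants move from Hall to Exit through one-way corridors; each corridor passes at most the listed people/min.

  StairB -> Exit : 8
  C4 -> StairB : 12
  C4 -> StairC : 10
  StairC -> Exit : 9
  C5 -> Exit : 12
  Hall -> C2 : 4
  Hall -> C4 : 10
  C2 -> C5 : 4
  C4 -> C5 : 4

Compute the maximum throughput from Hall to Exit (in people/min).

Augment Hall→C4→StairB→Exit: bottleneck 8, flow now 8.
Augment Hall→C4→C5→Exit: bottleneck 2, flow now 10.
Augment Hall→C2→C5→Exit: bottleneck 4, flow now 14.
No augmenting path remains; maximum flow = 14.
In the residual graph, reachable from Hall: {Hall}.
Min-cut edges: Hall→C4 (10), Hall→C2 (4); capacity 10 + 4 = 14.
This cut is saturated, so no flow can exceed 14.

14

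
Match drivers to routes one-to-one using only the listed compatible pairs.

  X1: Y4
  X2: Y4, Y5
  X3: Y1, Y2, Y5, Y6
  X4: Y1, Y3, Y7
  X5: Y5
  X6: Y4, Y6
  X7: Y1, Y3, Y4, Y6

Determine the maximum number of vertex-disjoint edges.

6

Unit-capacity flow: source→left, listed edges, right→sink; max matching = max flow.
Augmenting path X1→Y4 (+1); matched 1.
Augmenting path X2→Y5 (+1); matched 2.
Augmenting path X3→Y1 (+1); matched 3.
Augmenting path X4→Y3 (+1); matched 4.
Augmenting path X6→Y6 (+1); matched 5.
Augmenting path X7→Y1→X3→Y2 (+1); matched 6.
No augmenting path remains; maximum matching = 6.
König certificate: {X3, X4, X6, X7, Y4, Y5} is a vertex cover of size 6 (every listed pair touches it), so no matching can be larger.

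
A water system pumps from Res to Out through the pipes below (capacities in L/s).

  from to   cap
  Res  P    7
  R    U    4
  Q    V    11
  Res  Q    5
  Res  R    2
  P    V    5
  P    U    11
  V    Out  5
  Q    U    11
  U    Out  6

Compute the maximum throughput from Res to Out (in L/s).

11

Augment Res→P→U→Out: bottleneck 6, flow now 6.
Augment Res→P→V→Out: bottleneck 1, flow now 7.
Augment Res→Q→V→Out: bottleneck 4, flow now 11.
No augmenting path remains; maximum flow = 11.
In the residual graph, reachable from Res: {Res, P, Q, R, U, V}.
Min-cut edges: U→Out (6), V→Out (5); capacity 6 + 5 = 11.
This cut is saturated, so no flow can exceed 11.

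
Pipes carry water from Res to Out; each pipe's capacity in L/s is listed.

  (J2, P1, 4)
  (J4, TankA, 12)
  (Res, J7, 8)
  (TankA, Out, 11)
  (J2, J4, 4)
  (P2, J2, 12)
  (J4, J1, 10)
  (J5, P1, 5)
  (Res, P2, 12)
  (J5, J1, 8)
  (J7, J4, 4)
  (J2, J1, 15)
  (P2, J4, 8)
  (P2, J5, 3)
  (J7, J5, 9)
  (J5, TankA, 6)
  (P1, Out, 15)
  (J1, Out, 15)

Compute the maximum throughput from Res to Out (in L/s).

20

Augment Res→J7→J5→J1→Out: bottleneck 8, flow now 8.
Augment Res→P2→J5→TankA→Out: bottleneck 3, flow now 11.
Augment Res→P2→J2→J1→Out: bottleneck 7, flow now 18.
Augment Res→P2→J2→P1→Out: bottleneck 2, flow now 20.
No augmenting path remains; maximum flow = 20.
In the residual graph, reachable from Res: {Res}.
Min-cut edges: Res→J7 (8), Res→P2 (12); capacity 8 + 12 = 20.
This cut is saturated, so no flow can exceed 20.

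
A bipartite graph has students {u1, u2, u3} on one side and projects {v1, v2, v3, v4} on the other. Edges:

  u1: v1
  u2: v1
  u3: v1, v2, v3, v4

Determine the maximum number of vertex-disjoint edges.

Unit-capacity flow: source→left, listed edges, right→sink; max matching = max flow.
Augmenting path u1→v1 (+1); matched 1.
Augmenting path u3→v2 (+1); matched 2.
No augmenting path remains; maximum matching = 2.
König certificate: {u3, v1} is a vertex cover of size 2 (every listed pair touches it), so no matching can be larger.

2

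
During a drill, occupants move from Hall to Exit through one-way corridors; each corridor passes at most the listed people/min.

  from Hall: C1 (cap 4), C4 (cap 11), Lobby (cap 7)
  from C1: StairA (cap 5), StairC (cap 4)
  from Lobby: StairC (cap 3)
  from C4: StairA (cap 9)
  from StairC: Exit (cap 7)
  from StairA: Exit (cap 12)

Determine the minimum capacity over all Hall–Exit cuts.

Augment Hall→C1→StairC→Exit: bottleneck 4, flow now 4.
Augment Hall→Lobby→StairC→Exit: bottleneck 3, flow now 7.
Augment Hall→C4→StairA→Exit: bottleneck 9, flow now 16.
No augmenting path remains; maximum flow = 16.
By max-flow min-cut, the minimum cut capacity equals the max flow.
In the residual graph, reachable from Hall: {Hall, Lobby, C4}.
Min-cut edges: Hall→C1 (4), Lobby→StairC (3), C4→StairA (9); capacity 4 + 3 + 9 = 16.

16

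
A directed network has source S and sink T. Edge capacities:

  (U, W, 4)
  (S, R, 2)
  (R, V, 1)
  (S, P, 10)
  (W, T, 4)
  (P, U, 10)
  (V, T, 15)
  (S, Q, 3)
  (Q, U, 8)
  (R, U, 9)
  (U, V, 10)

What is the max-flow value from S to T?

Augment S→R→V→T: bottleneck 1, flow now 1.
Augment S→P→U→V→T: bottleneck 10, flow now 11.
Augment S→Q→U→W→T: bottleneck 3, flow now 14.
Augment S→R→U→W→T: bottleneck 1, flow now 15.
No augmenting path remains; maximum flow = 15.
In the residual graph, reachable from S: {S}.
Min-cut edges: S→P (10), S→Q (3), S→R (2); capacity 10 + 3 + 2 = 15.
This cut is saturated, so no flow can exceed 15.

15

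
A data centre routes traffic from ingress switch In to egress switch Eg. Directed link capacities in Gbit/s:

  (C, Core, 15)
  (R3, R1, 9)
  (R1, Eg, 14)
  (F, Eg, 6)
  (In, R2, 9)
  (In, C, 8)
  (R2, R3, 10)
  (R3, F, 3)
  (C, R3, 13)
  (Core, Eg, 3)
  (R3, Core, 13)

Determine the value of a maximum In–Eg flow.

15

Augment In→C→Core→Eg: bottleneck 3, flow now 3.
Augment In→C→R3→R1→Eg: bottleneck 5, flow now 8.
Augment In→R2→R3→R1→Eg: bottleneck 4, flow now 12.
Augment In→R2→R3→F→Eg: bottleneck 3, flow now 15.
No augmenting path remains; maximum flow = 15.
In the residual graph, reachable from In: {In, C, R2, R3, Core}.
Min-cut edges: R3→R1 (9), R3→F (3), Core→Eg (3); capacity 9 + 3 + 3 = 15.
This cut is saturated, so no flow can exceed 15.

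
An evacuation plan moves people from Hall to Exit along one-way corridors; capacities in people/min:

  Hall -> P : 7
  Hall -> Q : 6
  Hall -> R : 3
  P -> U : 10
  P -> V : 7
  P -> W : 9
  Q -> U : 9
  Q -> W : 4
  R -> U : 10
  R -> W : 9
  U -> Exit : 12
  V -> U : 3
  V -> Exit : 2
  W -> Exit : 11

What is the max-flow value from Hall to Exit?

Augment Hall→P→U→Exit: bottleneck 7, flow now 7.
Augment Hall→Q→U→Exit: bottleneck 5, flow now 12.
Augment Hall→Q→W→Exit: bottleneck 1, flow now 13.
Augment Hall→R→W→Exit: bottleneck 3, flow now 16.
No augmenting path remains; maximum flow = 16.
In the residual graph, reachable from Hall: {Hall}.
Min-cut edges: Hall→P (7), Hall→Q (6), Hall→R (3); capacity 7 + 6 + 3 = 16.
This cut is saturated, so no flow can exceed 16.

16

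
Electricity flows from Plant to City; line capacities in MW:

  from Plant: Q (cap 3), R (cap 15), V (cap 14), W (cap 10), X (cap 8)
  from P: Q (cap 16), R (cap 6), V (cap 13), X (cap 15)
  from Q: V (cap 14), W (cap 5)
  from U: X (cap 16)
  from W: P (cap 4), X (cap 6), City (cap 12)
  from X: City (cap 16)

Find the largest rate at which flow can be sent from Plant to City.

21

Augment Plant→W→City: bottleneck 10, flow now 10.
Augment Plant→X→City: bottleneck 8, flow now 18.
Augment Plant→Q→W→City: bottleneck 2, flow now 20.
Augment Plant→Q→W→X→City: bottleneck 1, flow now 21.
No augmenting path remains; maximum flow = 21.
In the residual graph, reachable from Plant: {Plant, R, V}.
Min-cut edges: Plant→Q (3), Plant→W (10), Plant→X (8); capacity 3 + 10 + 8 = 21.
This cut is saturated, so no flow can exceed 21.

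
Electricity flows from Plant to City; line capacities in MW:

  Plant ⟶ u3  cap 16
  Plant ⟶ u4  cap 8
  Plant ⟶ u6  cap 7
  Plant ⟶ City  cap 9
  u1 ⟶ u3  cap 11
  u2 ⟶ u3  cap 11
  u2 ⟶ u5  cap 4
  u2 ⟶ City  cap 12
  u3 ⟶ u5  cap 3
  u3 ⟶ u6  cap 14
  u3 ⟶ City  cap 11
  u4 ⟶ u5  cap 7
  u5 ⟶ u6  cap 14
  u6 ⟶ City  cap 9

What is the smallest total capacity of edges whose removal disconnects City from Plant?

Augment Plant→City: bottleneck 9, flow now 9.
Augment Plant→u3→City: bottleneck 11, flow now 20.
Augment Plant→u6→City: bottleneck 7, flow now 27.
Augment Plant→u3→u6→City: bottleneck 2, flow now 29.
No augmenting path remains; maximum flow = 29.
By max-flow min-cut, the minimum cut capacity equals the max flow.
In the residual graph, reachable from Plant: {Plant, u3, u4, u5, u6}.
Min-cut edges: Plant→City (9), u3→City (11), u6→City (9); capacity 9 + 11 + 9 = 29.

29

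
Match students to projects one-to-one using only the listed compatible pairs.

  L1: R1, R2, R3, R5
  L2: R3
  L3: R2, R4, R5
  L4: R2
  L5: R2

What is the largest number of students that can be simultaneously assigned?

Unit-capacity flow: source→left, listed edges, right→sink; max matching = max flow.
Augmenting path L1→R1 (+1); matched 1.
Augmenting path L2→R3 (+1); matched 2.
Augmenting path L3→R2 (+1); matched 3.
Augmenting path L4→R2→L3→R4 (+1); matched 4.
No augmenting path remains; maximum matching = 4.
König certificate: {L1, L2, L3, R2} is a vertex cover of size 4 (every listed pair touches it), so no matching can be larger.

4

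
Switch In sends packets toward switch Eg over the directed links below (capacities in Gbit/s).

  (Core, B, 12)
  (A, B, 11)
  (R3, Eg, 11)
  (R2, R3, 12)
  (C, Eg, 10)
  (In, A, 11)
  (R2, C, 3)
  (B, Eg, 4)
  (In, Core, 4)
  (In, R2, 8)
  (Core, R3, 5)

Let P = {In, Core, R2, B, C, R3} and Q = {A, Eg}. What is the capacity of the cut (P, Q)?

36

Edges leaving {In, Core, R2, B, C, R3}: In→A (11), B→Eg (4), C→Eg (10), R3→Eg (11).
Cut capacity = 11 + 4 + 10 + 11 = 36.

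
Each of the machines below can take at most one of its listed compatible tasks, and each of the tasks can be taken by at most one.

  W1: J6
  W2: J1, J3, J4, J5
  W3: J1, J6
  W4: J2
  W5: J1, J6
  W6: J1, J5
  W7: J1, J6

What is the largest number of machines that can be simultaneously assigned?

Unit-capacity flow: source→left, listed edges, right→sink; max matching = max flow.
Augmenting path W1→J6 (+1); matched 1.
Augmenting path W2→J1 (+1); matched 2.
Augmenting path W4→J2 (+1); matched 3.
Augmenting path W6→J5 (+1); matched 4.
Augmenting path W3→J1→W2→J3 (+1); matched 5.
No augmenting path remains; maximum matching = 5.
König certificate: {W2, W4, W6, J1, J6} is a vertex cover of size 5 (every listed pair touches it), so no matching can be larger.

5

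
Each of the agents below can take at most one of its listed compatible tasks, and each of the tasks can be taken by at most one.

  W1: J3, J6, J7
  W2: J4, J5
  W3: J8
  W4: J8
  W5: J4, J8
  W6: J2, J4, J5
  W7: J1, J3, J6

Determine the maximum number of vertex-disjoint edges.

6

Unit-capacity flow: source→left, listed edges, right→sink; max matching = max flow.
Augmenting path W1→J3 (+1); matched 1.
Augmenting path W2→J4 (+1); matched 2.
Augmenting path W3→J8 (+1); matched 3.
Augmenting path W6→J2 (+1); matched 4.
Augmenting path W7→J1 (+1); matched 5.
Augmenting path W5→J4→W2→J5 (+1); matched 6.
No augmenting path remains; maximum matching = 6.
König certificate: {W1, W2, W5, W6, W7, J8} is a vertex cover of size 6 (every listed pair touches it), so no matching can be larger.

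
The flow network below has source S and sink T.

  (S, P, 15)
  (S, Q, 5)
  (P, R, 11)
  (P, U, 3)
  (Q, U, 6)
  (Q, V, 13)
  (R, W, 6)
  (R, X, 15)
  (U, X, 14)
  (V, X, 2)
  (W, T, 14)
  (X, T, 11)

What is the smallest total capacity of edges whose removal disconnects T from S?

17

Augment S→P→R→W→T: bottleneck 6, flow now 6.
Augment S→P→R→X→T: bottleneck 5, flow now 11.
Augment S→P→U→X→T: bottleneck 3, flow now 14.
Augment S→Q→U→X→T: bottleneck 3, flow now 17.
No augmenting path remains; maximum flow = 17.
By max-flow min-cut, the minimum cut capacity equals the max flow.
In the residual graph, reachable from S: {S, P, Q, R, U, V, X}.
Min-cut edges: R→W (6), X→T (11); capacity 6 + 11 = 17.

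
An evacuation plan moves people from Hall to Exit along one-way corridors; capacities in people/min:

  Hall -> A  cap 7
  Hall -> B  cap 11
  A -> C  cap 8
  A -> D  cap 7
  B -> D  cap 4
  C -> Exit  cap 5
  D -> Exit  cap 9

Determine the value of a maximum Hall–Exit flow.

Augment Hall→A→C→Exit: bottleneck 5, flow now 5.
Augment Hall→A→D→Exit: bottleneck 2, flow now 7.
Augment Hall→B→D→Exit: bottleneck 4, flow now 11.
No augmenting path remains; maximum flow = 11.
In the residual graph, reachable from Hall: {Hall, B}.
Min-cut edges: Hall→A (7), B→D (4); capacity 7 + 4 = 11.
This cut is saturated, so no flow can exceed 11.

11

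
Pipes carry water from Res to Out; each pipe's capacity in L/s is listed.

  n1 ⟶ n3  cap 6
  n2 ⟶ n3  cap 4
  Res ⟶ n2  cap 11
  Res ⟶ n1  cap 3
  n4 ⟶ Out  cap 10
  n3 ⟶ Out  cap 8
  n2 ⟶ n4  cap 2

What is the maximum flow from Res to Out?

9

Augment Res→n1→n3→Out: bottleneck 3, flow now 3.
Augment Res→n2→n3→Out: bottleneck 4, flow now 7.
Augment Res→n2→n4→Out: bottleneck 2, flow now 9.
No augmenting path remains; maximum flow = 9.
In the residual graph, reachable from Res: {Res, n2}.
Min-cut edges: Res→n1 (3), n2→n3 (4), n2→n4 (2); capacity 3 + 4 + 2 = 9.
This cut is saturated, so no flow can exceed 9.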